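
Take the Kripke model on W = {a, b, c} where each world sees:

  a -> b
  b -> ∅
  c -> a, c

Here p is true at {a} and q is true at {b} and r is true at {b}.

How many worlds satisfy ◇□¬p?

a: successors {b}; □¬p there: b:T. ✓
b: no successors, so ◇□¬p fails. ✗
c: successors {a, c}; □¬p there: a:T, c:F. ✓
Satisfying worlds: {a, c}.

2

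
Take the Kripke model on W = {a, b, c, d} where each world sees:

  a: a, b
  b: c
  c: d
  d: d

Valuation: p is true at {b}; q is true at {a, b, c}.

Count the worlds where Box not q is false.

2

a: successors {a, b}; not q there: a:F, b:F. ✗
b: successors {c}; not q there: c:F. ✗
c: successors {d}; not q there: d:T. ✓
d: successors {d}; not q there: d:T. ✓
Satisfying worlds: {c, d}.
So Box not q fails at the other 2 worlds.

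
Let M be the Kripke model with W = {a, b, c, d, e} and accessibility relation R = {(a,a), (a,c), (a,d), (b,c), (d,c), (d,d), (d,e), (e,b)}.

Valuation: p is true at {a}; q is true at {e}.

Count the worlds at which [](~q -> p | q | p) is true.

1

a: successors {a, c, d}; ~q -> p | q | p there: a:T, c:F, d:F. ✗
b: successors {c}; ~q -> p | q | p there: c:F. ✗
c: no successors, so [](~q -> p | q | p) holds vacuously. ✓
d: successors {c, d, e}; ~q -> p | q | p there: c:F, d:F, e:T. ✗
e: successors {b}; ~q -> p | q | p there: b:F. ✗
Satisfying worlds: {c}.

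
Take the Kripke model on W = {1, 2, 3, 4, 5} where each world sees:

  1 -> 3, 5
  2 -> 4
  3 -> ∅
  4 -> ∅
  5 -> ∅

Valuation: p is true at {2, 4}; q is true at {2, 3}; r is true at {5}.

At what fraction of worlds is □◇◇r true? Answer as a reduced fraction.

3/5

1: successors {3, 5}; ◇◇r there: 3:F, 5:F. ✗
2: successors {4}; ◇◇r there: 4:F. ✗
3: no successors, so □◇◇r holds vacuously. ✓
4: no successors, so □◇◇r holds vacuously. ✓
5: no successors, so □◇◇r holds vacuously. ✓
That's 3 of 5 worlds, so 3/5.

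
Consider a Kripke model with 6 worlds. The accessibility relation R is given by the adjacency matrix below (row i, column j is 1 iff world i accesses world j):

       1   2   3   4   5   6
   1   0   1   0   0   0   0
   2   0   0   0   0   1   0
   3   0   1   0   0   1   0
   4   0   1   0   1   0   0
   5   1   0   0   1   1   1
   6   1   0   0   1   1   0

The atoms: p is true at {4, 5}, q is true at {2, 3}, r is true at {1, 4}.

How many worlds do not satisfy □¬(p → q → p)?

1: successors {2}; ¬(p → q → p) there: 2:F. ✗
2: successors {5}; ¬(p → q → p) there: 5:F. ✗
3: successors {2, 5}; ¬(p → q → p) there: 2:F, 5:F. ✗
4: successors {2, 4}; ¬(p → q → p) there: 2:F, 4:F. ✗
5: successors {1, 4, 5, 6}; ¬(p → q → p) there: 1:F, 4:F, 5:F, 6:F. ✗
6: successors {1, 4, 5}; ¬(p → q → p) there: 1:F, 4:F, 5:F. ✗
Satisfying worlds: ∅.
So □¬(p → q → p) fails at the other 6 worlds.

6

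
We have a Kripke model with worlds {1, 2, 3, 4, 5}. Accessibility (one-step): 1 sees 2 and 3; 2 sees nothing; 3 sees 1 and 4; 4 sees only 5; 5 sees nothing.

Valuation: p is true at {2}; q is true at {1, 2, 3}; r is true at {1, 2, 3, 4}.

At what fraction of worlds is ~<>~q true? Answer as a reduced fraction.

3/5

1: <>~q is F. ✓
2: <>~q is F. ✓
3: <>~q is T. ✗
4: <>~q is T. ✗
5: <>~q is F. ✓
That's 3 of 5 worlds, so 3/5.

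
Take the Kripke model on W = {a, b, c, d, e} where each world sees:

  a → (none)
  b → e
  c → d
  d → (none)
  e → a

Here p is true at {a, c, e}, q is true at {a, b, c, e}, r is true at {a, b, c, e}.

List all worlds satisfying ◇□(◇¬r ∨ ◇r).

{c, e}

a: no successors, so ◇□(◇¬r ∨ ◇r) fails. ✗
b: successors {e}; □(◇¬r ∨ ◇r) there: e:F. ✗
c: successors {d}; □(◇¬r ∨ ◇r) there: d:T. ✓
d: no successors, so ◇□(◇¬r ∨ ◇r) fails. ✗
e: successors {a}; □(◇¬r ∨ ◇r) there: a:T. ✓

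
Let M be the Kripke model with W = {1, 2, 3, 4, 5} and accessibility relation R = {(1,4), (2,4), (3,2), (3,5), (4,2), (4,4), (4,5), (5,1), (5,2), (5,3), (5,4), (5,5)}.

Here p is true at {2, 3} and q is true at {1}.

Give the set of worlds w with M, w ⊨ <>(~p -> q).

1: successors {4}; ~p -> q there: 4:F. ✗
2: successors {4}; ~p -> q there: 4:F. ✗
3: successors {2, 5}; ~p -> q there: 2:T, 5:F. ✓
4: successors {2, 4, 5}; ~p -> q there: 2:T, 4:F, 5:F. ✓
5: successors {1, 2, 3, 4, 5}; ~p -> q there: 1:T, 2:T, 3:T, 4:F, 5:F. ✓

{3, 4, 5}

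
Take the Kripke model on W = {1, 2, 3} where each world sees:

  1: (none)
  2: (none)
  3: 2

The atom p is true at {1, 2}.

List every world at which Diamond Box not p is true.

1: no successors, so Diamond Box not p fails. ✗
2: no successors, so Diamond Box not p fails. ✗
3: successors {2}; Box not p there: 2:T. ✓

{3}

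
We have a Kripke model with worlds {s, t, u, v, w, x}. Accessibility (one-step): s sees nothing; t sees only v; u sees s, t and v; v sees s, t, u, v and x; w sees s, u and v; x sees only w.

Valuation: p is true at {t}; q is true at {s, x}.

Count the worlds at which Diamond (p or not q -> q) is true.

3

s: no successors, so Diamond (p or not q -> q) fails. ✗
t: successors {v}; p or not q -> q there: v:F. ✗
u: successors {s, t, v}; p or not q -> q there: s:T, t:F, v:F. ✓
v: successors {s, t, u, v, x}; p or not q -> q there: s:T, t:F, u:F, v:F, x:T. ✓
w: successors {s, u, v}; p or not q -> q there: s:T, u:F, v:F. ✓
x: successors {w}; p or not q -> q there: w:F. ✗
Satisfying worlds: {u, v, w}.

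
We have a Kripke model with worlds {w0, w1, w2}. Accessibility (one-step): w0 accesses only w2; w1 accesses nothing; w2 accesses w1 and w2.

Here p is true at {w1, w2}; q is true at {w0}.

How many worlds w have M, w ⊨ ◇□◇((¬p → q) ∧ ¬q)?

w0: successors {w2}; □◇((¬p → q) ∧ ¬q) there: w2:F. ✗
w1: no successors, so ◇□◇((¬p → q) ∧ ¬q) fails. ✗
w2: successors {w1, w2}; □◇((¬p → q) ∧ ¬q) there: w1:T, w2:F. ✓
Satisfying worlds: {w2}.

1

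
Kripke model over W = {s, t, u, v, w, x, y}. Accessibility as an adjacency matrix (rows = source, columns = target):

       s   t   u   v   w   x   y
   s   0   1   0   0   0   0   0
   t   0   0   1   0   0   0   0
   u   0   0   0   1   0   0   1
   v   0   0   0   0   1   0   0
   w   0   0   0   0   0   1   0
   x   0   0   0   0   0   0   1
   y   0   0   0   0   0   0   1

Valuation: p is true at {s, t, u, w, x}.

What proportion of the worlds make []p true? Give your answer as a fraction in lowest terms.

s: successors {t}; p there: t:T. ✓
t: successors {u}; p there: u:T. ✓
u: successors {v, y}; p there: v:F, y:F. ✗
v: successors {w}; p there: w:T. ✓
w: successors {x}; p there: x:T. ✓
x: successors {y}; p there: y:F. ✗
y: successors {y}; p there: y:F. ✗
That's 4 of 7 worlds, so 4/7.

4/7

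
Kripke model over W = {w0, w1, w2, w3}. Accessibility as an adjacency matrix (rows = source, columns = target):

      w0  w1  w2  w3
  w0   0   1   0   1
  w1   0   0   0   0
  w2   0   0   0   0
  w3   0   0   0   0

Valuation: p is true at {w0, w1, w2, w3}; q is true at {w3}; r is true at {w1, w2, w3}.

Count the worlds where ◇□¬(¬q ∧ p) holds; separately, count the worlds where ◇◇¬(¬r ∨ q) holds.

For ◇□¬(¬q ∧ p):
w0: successors {w1, w3}; □¬(¬q ∧ p) there: w1:T, w3:T. ✓
w1: no successors, so ◇□¬(¬q ∧ p) fails. ✗
w2: no successors, so ◇□¬(¬q ∧ p) fails. ✗
w3: no successors, so ◇□¬(¬q ∧ p) fails. ✗
— 1 world.
For ◇◇¬(¬r ∨ q):
w0: successors {w1, w3}; ◇¬(¬r ∨ q) there: w1:F, w3:F. ✗
w1: no successors, so ◇◇¬(¬r ∨ q) fails. ✗
w2: no successors, so ◇◇¬(¬r ∨ q) fails. ✗
w3: no successors, so ◇◇¬(¬r ∨ q) fails. ✗
— 0 worlds.

1 and 0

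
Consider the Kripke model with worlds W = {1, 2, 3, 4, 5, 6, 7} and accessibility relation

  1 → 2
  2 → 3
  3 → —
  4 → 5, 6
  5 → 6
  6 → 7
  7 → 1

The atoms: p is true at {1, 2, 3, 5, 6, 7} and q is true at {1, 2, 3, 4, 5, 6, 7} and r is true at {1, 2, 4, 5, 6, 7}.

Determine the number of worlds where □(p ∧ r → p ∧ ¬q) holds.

1: successors {2}; p ∧ r → p ∧ ¬q there: 2:F. ✗
2: successors {3}; p ∧ r → p ∧ ¬q there: 3:T. ✓
3: no successors, so □(p ∧ r → p ∧ ¬q) holds vacuously. ✓
4: successors {5, 6}; p ∧ r → p ∧ ¬q there: 5:F, 6:F. ✗
5: successors {6}; p ∧ r → p ∧ ¬q there: 6:F. ✗
6: successors {7}; p ∧ r → p ∧ ¬q there: 7:F. ✗
7: successors {1}; p ∧ r → p ∧ ¬q there: 1:F. ✗
Satisfying worlds: {2, 3}.

2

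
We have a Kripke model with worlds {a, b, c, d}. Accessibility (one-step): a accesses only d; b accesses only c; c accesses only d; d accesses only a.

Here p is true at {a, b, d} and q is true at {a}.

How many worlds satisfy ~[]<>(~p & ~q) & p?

3

a: ~[]<>(~p & ~q) is T, p is T. ✓
b: ~[]<>(~p & ~q) is T, p is T. ✓
c: ~[]<>(~p & ~q) is T, p is F. ✗
d: ~[]<>(~p & ~q) is T, p is T. ✓
Satisfying worlds: {a, b, d}.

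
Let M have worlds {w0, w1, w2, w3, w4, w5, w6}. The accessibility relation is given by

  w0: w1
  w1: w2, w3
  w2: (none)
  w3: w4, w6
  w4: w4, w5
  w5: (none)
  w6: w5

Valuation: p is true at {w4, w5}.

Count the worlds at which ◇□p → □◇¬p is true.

3

w0: ◇□p is F, □◇¬p is T. ✓
w1: ◇□p is T, □◇¬p is F. ✗
w2: ◇□p is F, □◇¬p is T. ✓
w3: ◇□p is T, □◇¬p is F. ✗
w4: ◇□p is T, □◇¬p is F. ✗
w5: ◇□p is F, □◇¬p is T. ✓
w6: ◇□p is T, □◇¬p is F. ✗
Satisfying worlds: {w0, w2, w5}.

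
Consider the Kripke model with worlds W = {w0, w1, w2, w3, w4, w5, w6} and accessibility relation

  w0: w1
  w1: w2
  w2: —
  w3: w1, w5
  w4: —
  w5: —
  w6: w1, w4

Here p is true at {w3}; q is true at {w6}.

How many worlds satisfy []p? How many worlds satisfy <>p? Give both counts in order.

For []p:
w0: successors {w1}; p there: w1:F. ✗
w1: successors {w2}; p there: w2:F. ✗
w2: no successors, so []p holds vacuously. ✓
w3: successors {w1, w5}; p there: w1:F, w5:F. ✗
w4: no successors, so []p holds vacuously. ✓
w5: no successors, so []p holds vacuously. ✓
w6: successors {w1, w4}; p there: w1:F, w4:F. ✗
— 3 worlds.
For <>p:
w0: successors {w1}; p there: w1:F. ✗
w1: successors {w2}; p there: w2:F. ✗
w2: no successors, so <>p fails. ✗
w3: successors {w1, w5}; p there: w1:F, w5:F. ✗
w4: no successors, so <>p fails. ✗
w5: no successors, so <>p fails. ✗
w6: successors {w1, w4}; p there: w1:F, w4:F. ✗
— 0 worlds.

3 and 0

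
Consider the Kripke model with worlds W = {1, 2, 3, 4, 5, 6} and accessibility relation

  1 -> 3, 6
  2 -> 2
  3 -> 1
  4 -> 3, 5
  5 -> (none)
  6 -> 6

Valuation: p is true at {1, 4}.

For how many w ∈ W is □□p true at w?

2

1: successors {3, 6}; □p there: 3:T, 6:F. ✗
2: successors {2}; □p there: 2:F. ✗
3: successors {1}; □p there: 1:F. ✗
4: successors {3, 5}; □p there: 3:T, 5:T. ✓
5: no successors, so □□p holds vacuously. ✓
6: successors {6}; □p there: 6:F. ✗
Satisfying worlds: {4, 5}.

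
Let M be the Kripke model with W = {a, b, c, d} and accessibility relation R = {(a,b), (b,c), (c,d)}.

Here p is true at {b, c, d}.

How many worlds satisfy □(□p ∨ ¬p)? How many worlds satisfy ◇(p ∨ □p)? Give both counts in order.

4 and 3

For □(□p ∨ ¬p):
a: successors {b}; □p ∨ ¬p there: b:T. ✓
b: successors {c}; □p ∨ ¬p there: c:T. ✓
c: successors {d}; □p ∨ ¬p there: d:T. ✓
d: no successors, so □(□p ∨ ¬p) holds vacuously. ✓
— 4 worlds.
For ◇(p ∨ □p):
a: successors {b}; p ∨ □p there: b:T. ✓
b: successors {c}; p ∨ □p there: c:T. ✓
c: successors {d}; p ∨ □p there: d:T. ✓
d: no successors, so ◇(p ∨ □p) fails. ✗
— 3 worlds.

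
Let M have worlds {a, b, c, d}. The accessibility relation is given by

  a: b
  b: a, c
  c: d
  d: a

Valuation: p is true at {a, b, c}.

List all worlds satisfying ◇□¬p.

a: successors {b}; □¬p there: b:F. ✗
b: successors {a, c}; □¬p there: a:F, c:T. ✓
c: successors {d}; □¬p there: d:F. ✗
d: successors {a}; □¬p there: a:F. ✗

{b}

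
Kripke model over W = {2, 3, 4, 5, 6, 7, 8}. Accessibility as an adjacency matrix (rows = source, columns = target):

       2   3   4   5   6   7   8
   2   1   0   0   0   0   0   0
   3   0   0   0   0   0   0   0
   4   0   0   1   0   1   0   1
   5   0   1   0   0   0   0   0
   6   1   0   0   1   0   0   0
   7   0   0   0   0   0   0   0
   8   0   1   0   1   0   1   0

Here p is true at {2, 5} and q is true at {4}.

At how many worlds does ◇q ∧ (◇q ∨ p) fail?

2: ◇q is F, ◇q ∨ p is T. ✗
3: ◇q is F, ◇q ∨ p is F. ✗
4: ◇q is T, ◇q ∨ p is T. ✓
5: ◇q is F, ◇q ∨ p is T. ✗
6: ◇q is F, ◇q ∨ p is F. ✗
7: ◇q is F, ◇q ∨ p is F. ✗
8: ◇q is F, ◇q ∨ p is F. ✗
Satisfying worlds: {4}.
So ◇q ∧ (◇q ∨ p) fails at the other 6 worlds.

6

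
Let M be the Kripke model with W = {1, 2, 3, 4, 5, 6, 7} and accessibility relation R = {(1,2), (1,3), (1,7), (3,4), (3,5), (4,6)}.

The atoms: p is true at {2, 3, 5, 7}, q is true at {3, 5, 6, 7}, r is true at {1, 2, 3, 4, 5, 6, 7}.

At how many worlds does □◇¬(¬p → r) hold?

1: successors {2, 3, 7}; ◇¬(¬p → r) there: 2:F, 3:F, 7:F. ✗
2: no successors, so □◇¬(¬p → r) holds vacuously. ✓
3: successors {4, 5}; ◇¬(¬p → r) there: 4:F, 5:F. ✗
4: successors {6}; ◇¬(¬p → r) there: 6:F. ✗
5: no successors, so □◇¬(¬p → r) holds vacuously. ✓
6: no successors, so □◇¬(¬p → r) holds vacuously. ✓
7: no successors, so □◇¬(¬p → r) holds vacuously. ✓
Satisfying worlds: {2, 5, 6, 7}.

4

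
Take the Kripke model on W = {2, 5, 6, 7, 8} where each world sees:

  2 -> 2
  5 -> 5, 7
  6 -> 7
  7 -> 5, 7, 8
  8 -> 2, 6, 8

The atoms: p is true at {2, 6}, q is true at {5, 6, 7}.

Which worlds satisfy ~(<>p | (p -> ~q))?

{6}

2: <>p | (p -> ~q) is T. ✗
5: <>p | (p -> ~q) is T. ✗
6: <>p | (p -> ~q) is F. ✓
7: <>p | (p -> ~q) is T. ✗
8: <>p | (p -> ~q) is T. ✗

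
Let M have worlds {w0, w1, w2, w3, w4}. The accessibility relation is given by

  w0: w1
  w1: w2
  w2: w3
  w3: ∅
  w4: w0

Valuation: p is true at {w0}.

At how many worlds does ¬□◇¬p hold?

1

w0: □◇¬p is T. ✗
w1: □◇¬p is T. ✗
w2: □◇¬p is F. ✓
w3: □◇¬p is T. ✗
w4: □◇¬p is T. ✗
Satisfying worlds: {w2}.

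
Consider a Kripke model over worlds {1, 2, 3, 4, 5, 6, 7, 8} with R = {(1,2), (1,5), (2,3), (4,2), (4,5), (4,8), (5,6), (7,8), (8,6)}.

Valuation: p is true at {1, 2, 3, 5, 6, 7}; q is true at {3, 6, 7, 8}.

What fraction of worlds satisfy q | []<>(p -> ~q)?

1: q is F, []<>(p -> ~q) is F. ✗
2: q is F, []<>(p -> ~q) is F. ✗
3: q is T, []<>(p -> ~q) is T. ✓
4: q is F, []<>(p -> ~q) is F. ✗
5: q is F, []<>(p -> ~q) is F. ✗
6: q is T, []<>(p -> ~q) is T. ✓
7: q is T, []<>(p -> ~q) is F. ✓
8: q is T, []<>(p -> ~q) is F. ✓
That's 4 of 8 worlds, so 4/8 = 1/2.

1/2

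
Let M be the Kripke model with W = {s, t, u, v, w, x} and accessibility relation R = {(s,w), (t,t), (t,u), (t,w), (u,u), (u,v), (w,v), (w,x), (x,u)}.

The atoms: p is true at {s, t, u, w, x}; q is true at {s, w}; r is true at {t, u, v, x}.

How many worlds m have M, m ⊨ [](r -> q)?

s: successors {w}; r -> q there: w:T. ✓
t: successors {t, u, w}; r -> q there: t:F, u:F, w:T. ✗
u: successors {u, v}; r -> q there: u:F, v:F. ✗
v: no successors, so [](r -> q) holds vacuously. ✓
w: successors {v, x}; r -> q there: v:F, x:F. ✗
x: successors {u}; r -> q there: u:F. ✗
Satisfying worlds: {s, v}.

2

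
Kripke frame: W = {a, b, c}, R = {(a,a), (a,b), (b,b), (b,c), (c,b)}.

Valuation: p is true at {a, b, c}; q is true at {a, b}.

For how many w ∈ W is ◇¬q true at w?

a: successors {a, b}; ¬q there: a:F, b:F. ✗
b: successors {b, c}; ¬q there: b:F, c:T. ✓
c: successors {b}; ¬q there: b:F. ✗
Satisfying worlds: {b}.

1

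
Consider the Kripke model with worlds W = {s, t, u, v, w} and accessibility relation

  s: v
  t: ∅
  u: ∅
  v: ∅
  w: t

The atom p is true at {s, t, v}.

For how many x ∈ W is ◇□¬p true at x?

2

s: successors {v}; □¬p there: v:T. ✓
t: no successors, so ◇□¬p fails. ✗
u: no successors, so ◇□¬p fails. ✗
v: no successors, so ◇□¬p fails. ✗
w: successors {t}; □¬p there: t:T. ✓
Satisfying worlds: {s, w}.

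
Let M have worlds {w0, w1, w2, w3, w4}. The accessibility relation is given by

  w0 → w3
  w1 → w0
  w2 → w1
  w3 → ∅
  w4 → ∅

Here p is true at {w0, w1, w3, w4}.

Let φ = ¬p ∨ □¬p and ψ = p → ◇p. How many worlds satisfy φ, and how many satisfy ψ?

3 and 3

For ¬p ∨ □¬p:
w0: ¬p is F, □¬p is F. ✗
w1: ¬p is F, □¬p is F. ✗
w2: ¬p is T, □¬p is F. ✓
w3: ¬p is F, □¬p is T. ✓
w4: ¬p is F, □¬p is T. ✓
— 3 worlds.
For p → ◇p:
w0: p is T, ◇p is T. ✓
w1: p is T, ◇p is T. ✓
w2: p is F, ◇p is T. ✓
w3: p is T, ◇p is F. ✗
w4: p is T, ◇p is F. ✗
— 3 worlds.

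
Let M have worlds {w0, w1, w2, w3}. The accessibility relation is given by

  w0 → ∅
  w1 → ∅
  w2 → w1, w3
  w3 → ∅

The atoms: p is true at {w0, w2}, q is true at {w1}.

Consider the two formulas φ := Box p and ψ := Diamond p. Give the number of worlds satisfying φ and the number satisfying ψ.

3 and 0

For Box p:
w0: no successors, so Box p holds vacuously. ✓
w1: no successors, so Box p holds vacuously. ✓
w2: successors {w1, w3}; p there: w1:F, w3:F. ✗
w3: no successors, so Box p holds vacuously. ✓
— 3 worlds.
For Diamond p:
w0: no successors, so Diamond p fails. ✗
w1: no successors, so Diamond p fails. ✗
w2: successors {w1, w3}; p there: w1:F, w3:F. ✗
w3: no successors, so Diamond p fails. ✗
— 0 worlds.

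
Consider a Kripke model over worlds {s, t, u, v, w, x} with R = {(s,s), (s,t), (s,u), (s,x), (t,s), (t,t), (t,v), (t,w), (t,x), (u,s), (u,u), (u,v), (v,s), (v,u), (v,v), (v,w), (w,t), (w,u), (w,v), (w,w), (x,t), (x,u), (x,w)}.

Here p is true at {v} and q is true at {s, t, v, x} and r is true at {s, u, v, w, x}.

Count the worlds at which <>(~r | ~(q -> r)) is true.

s: successors {s, t, u, x}; ~r | ~(q -> r) there: s:F, t:T, u:F, x:F. ✓
t: successors {s, t, v, w, x}; ~r | ~(q -> r) there: s:F, t:T, v:F, w:F, x:F. ✓
u: successors {s, u, v}; ~r | ~(q -> r) there: s:F, u:F, v:F. ✗
v: successors {s, u, v, w}; ~r | ~(q -> r) there: s:F, u:F, v:F, w:F. ✗
w: successors {t, u, v, w}; ~r | ~(q -> r) there: t:T, u:F, v:F, w:F. ✓
x: successors {t, u, w}; ~r | ~(q -> r) there: t:T, u:F, w:F. ✓
Satisfying worlds: {s, t, w, x}.

4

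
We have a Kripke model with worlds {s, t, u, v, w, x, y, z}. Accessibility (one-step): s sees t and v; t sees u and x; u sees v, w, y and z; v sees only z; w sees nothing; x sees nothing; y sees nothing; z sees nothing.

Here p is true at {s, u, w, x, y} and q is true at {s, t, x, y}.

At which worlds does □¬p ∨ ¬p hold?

s: □¬p is T, ¬p is F. ✓
t: □¬p is F, ¬p is T. ✓
u: □¬p is F, ¬p is F. ✗
v: □¬p is T, ¬p is T. ✓
w: □¬p is T, ¬p is F. ✓
x: □¬p is T, ¬p is F. ✓
y: □¬p is T, ¬p is F. ✓
z: □¬p is T, ¬p is T. ✓

{s, t, v, w, x, y, z}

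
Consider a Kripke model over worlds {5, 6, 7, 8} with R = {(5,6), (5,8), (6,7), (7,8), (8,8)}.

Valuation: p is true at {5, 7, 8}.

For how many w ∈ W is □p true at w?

5: successors {6, 8}; p there: 6:F, 8:T. ✗
6: successors {7}; p there: 7:T. ✓
7: successors {8}; p there: 8:T. ✓
8: successors {8}; p there: 8:T. ✓
Satisfying worlds: {6, 7, 8}.

3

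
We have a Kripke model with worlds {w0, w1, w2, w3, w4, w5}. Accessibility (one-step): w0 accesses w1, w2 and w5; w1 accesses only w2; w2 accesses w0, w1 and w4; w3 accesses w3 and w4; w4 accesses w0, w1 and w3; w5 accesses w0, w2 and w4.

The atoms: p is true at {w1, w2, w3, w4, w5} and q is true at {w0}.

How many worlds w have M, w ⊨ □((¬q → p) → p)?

w0: successors {w1, w2, w5}; (¬q → p) → p there: w1:T, w2:T, w5:T. ✓
w1: successors {w2}; (¬q → p) → p there: w2:T. ✓
w2: successors {w0, w1, w4}; (¬q → p) → p there: w0:F, w1:T, w4:T. ✗
w3: successors {w3, w4}; (¬q → p) → p there: w3:T, w4:T. ✓
w4: successors {w0, w1, w3}; (¬q → p) → p there: w0:F, w1:T, w3:T. ✗
w5: successors {w0, w2, w4}; (¬q → p) → p there: w0:F, w2:T, w4:T. ✗
Satisfying worlds: {w0, w1, w3}.

3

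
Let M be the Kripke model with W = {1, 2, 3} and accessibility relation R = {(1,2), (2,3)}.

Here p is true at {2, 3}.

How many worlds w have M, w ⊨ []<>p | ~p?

1: []<>p is T, ~p is T. ✓
2: []<>p is F, ~p is F. ✗
3: []<>p is T, ~p is F. ✓
Satisfying worlds: {1, 3}.

2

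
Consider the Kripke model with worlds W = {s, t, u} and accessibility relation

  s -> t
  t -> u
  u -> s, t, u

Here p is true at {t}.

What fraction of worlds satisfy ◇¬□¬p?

s: successors {t}; ¬□¬p there: t:F. ✗
t: successors {u}; ¬□¬p there: u:T. ✓
u: successors {s, t, u}; ¬□¬p there: s:T, t:F, u:T. ✓
That's 2 of 3 worlds, so 2/3.

2/3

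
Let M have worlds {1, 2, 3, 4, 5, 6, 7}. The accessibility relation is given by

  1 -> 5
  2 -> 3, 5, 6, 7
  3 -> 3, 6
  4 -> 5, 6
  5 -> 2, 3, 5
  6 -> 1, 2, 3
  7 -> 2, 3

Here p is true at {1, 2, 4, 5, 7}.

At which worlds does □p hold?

{1}

1: successors {5}; p there: 5:T. ✓
2: successors {3, 5, 6, 7}; p there: 3:F, 5:T, 6:F, 7:T. ✗
3: successors {3, 6}; p there: 3:F, 6:F. ✗
4: successors {5, 6}; p there: 5:T, 6:F. ✗
5: successors {2, 3, 5}; p there: 2:T, 3:F, 5:T. ✗
6: successors {1, 2, 3}; p there: 1:T, 2:T, 3:F. ✗
7: successors {2, 3}; p there: 2:T, 3:F. ✗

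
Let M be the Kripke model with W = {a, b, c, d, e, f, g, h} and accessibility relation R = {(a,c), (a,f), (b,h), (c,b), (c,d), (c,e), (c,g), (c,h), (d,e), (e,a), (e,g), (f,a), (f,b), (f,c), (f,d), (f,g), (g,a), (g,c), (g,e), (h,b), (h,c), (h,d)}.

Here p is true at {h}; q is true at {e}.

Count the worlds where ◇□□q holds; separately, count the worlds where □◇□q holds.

For ◇□□q:
a: successors {c, f}; □□q there: c:F, f:F. ✗
b: successors {h}; □□q there: h:F. ✗
c: successors {b, d, e, g, h}; □□q there: b:F, d:F, e:F, g:F, h:F. ✗
d: successors {e}; □□q there: e:F. ✗
e: successors {a, g}; □□q there: a:F, g:F. ✗
f: successors {a, b, c, d, g}; □□q there: a:F, b:F, c:F, d:F, g:F. ✗
g: successors {a, c, e}; □□q there: a:F, c:F, e:F. ✗
h: successors {b, c, d}; □□q there: b:F, c:F, d:F. ✗
— 0 worlds.
For □◇□q:
a: successors {c, f}; ◇□q there: c:T, f:T. ✓
b: successors {h}; ◇□q there: h:T. ✓
c: successors {b, d, e, g, h}; ◇□q there: b:F, d:F, e:F, g:F, h:T. ✗
d: successors {e}; ◇□q there: e:F. ✗
e: successors {a, g}; ◇□q there: a:F, g:F. ✗
f: successors {a, b, c, d, g}; ◇□q there: a:F, b:F, c:T, d:F, g:F. ✗
g: successors {a, c, e}; ◇□q there: a:F, c:T, e:F. ✗
h: successors {b, c, d}; ◇□q there: b:F, c:T, d:F. ✗
— 2 worlds.

0 and 2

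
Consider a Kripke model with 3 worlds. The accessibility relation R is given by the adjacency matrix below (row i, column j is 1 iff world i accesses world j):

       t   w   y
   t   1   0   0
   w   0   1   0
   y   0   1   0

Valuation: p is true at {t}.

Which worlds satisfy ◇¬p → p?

{t}

t: ◇¬p is F, p is T. ✓
w: ◇¬p is T, p is F. ✗
y: ◇¬p is T, p is F. ✗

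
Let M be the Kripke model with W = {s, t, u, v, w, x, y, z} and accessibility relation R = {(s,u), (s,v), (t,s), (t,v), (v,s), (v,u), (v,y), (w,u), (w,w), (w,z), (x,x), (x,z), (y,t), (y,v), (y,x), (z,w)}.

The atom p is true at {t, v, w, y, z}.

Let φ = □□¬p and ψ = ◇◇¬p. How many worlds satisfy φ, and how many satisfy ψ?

1 and 7

For □□¬p:
s: successors {u, v}; □¬p there: u:T, v:F. ✗
t: successors {s, v}; □¬p there: s:F, v:F. ✗
u: no successors, so □□¬p holds vacuously. ✓
v: successors {s, u, y}; □¬p there: s:F, u:T, y:F. ✗
w: successors {u, w, z}; □¬p there: u:T, w:F, z:F. ✗
x: successors {x, z}; □¬p there: x:F, z:F. ✗
y: successors {t, v, x}; □¬p there: t:F, v:F, x:F. ✗
z: successors {w}; □¬p there: w:F. ✗
— 1 world.
For ◇◇¬p:
s: successors {u, v}; ◇¬p there: u:F, v:T. ✓
t: successors {s, v}; ◇¬p there: s:T, v:T. ✓
u: no successors, so ◇◇¬p fails. ✗
v: successors {s, u, y}; ◇¬p there: s:T, u:F, y:T. ✓
w: successors {u, w, z}; ◇¬p there: u:F, w:T, z:F. ✓
x: successors {x, z}; ◇¬p there: x:T, z:F. ✓
y: successors {t, v, x}; ◇¬p there: t:T, v:T, x:T. ✓
z: successors {w}; ◇¬p there: w:T. ✓
— 7 worlds.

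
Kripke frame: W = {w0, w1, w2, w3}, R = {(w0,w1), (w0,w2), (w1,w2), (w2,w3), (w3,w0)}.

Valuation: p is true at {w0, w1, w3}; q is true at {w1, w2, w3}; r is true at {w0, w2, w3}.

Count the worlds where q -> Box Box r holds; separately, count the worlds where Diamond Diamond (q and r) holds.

For q -> Box Box r:
w0: q is F, Box Box r is T. ✓
w1: q is T, Box Box r is T. ✓
w2: q is T, Box Box r is T. ✓
w3: q is T, Box Box r is F. ✗
— 3 worlds.
For Diamond Diamond (q and r):
w0: successors {w1, w2}; Diamond (q and r) there: w1:T, w2:T. ✓
w1: successors {w2}; Diamond (q and r) there: w2:T. ✓
w2: successors {w3}; Diamond (q and r) there: w3:F. ✗
w3: successors {w0}; Diamond (q and r) there: w0:T. ✓
— 3 worlds.

3 and 3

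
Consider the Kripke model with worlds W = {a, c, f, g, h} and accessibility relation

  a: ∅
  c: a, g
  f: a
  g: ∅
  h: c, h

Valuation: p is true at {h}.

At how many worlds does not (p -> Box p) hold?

1

a: p -> Box p is T. ✗
c: p -> Box p is T. ✗
f: p -> Box p is T. ✗
g: p -> Box p is T. ✗
h: p -> Box p is F. ✓
Satisfying worlds: {h}.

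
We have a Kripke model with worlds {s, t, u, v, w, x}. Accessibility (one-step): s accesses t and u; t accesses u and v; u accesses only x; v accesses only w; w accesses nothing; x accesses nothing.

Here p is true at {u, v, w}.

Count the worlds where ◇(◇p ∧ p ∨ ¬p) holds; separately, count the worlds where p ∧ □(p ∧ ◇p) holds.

For ◇(◇p ∧ p ∨ ¬p):
s: successors {t, u}; ◇p ∧ p ∨ ¬p there: t:T, u:F. ✓
t: successors {u, v}; ◇p ∧ p ∨ ¬p there: u:F, v:T. ✓
u: successors {x}; ◇p ∧ p ∨ ¬p there: x:T. ✓
v: successors {w}; ◇p ∧ p ∨ ¬p there: w:F. ✗
w: no successors, so ◇(◇p ∧ p ∨ ¬p) fails. ✗
x: no successors, so ◇(◇p ∧ p ∨ ¬p) fails. ✗
— 3 worlds.
For p ∧ □(p ∧ ◇p):
s: p is F, □(p ∧ ◇p) is F. ✗
t: p is F, □(p ∧ ◇p) is F. ✗
u: p is T, □(p ∧ ◇p) is F. ✗
v: p is T, □(p ∧ ◇p) is F. ✗
w: p is T, □(p ∧ ◇p) is T. ✓
x: p is F, □(p ∧ ◇p) is T. ✗
— 1 world.

3 and 1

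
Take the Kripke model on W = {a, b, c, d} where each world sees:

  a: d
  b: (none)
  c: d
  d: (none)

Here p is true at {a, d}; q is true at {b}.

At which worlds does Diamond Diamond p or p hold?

a: Diamond Diamond p is F, p is T. ✓
b: Diamond Diamond p is F, p is F. ✗
c: Diamond Diamond p is F, p is F. ✗
d: Diamond Diamond p is F, p is T. ✓

{a, d}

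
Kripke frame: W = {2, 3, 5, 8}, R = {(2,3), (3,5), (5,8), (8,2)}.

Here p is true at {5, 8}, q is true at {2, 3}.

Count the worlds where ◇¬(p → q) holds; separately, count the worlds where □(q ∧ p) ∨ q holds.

For ◇¬(p → q):
2: successors {3}; ¬(p → q) there: 3:F. ✗
3: successors {5}; ¬(p → q) there: 5:T. ✓
5: successors {8}; ¬(p → q) there: 8:T. ✓
8: successors {2}; ¬(p → q) there: 2:F. ✗
— 2 worlds.
For □(q ∧ p) ∨ q:
2: □(q ∧ p) is F, q is T. ✓
3: □(q ∧ p) is F, q is T. ✓
5: □(q ∧ p) is F, q is F. ✗
8: □(q ∧ p) is F, q is F. ✗
— 2 worlds.

2 and 2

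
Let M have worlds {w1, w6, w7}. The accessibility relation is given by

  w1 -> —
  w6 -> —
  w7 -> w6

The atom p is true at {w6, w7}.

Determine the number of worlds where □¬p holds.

2

w1: no successors, so □¬p holds vacuously. ✓
w6: no successors, so □¬p holds vacuously. ✓
w7: successors {w6}; ¬p there: w6:F. ✗
Satisfying worlds: {w1, w6}.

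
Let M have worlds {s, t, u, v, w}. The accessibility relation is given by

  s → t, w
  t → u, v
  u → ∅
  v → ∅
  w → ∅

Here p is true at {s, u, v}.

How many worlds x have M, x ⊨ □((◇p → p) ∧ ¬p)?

s: successors {t, w}; (◇p → p) ∧ ¬p there: t:F, w:T. ✗
t: successors {u, v}; (◇p → p) ∧ ¬p there: u:F, v:F. ✗
u: no successors, so □((◇p → p) ∧ ¬p) holds vacuously. ✓
v: no successors, so □((◇p → p) ∧ ¬p) holds vacuously. ✓
w: no successors, so □((◇p → p) ∧ ¬p) holds vacuously. ✓
Satisfying worlds: {u, v, w}.

3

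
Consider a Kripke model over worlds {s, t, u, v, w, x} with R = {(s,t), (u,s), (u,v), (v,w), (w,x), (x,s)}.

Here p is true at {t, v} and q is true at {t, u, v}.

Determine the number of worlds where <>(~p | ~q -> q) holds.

s: successors {t}; ~p | ~q -> q there: t:T. ✓
t: no successors, so <>(~p | ~q -> q) fails. ✗
u: successors {s, v}; ~p | ~q -> q there: s:F, v:T. ✓
v: successors {w}; ~p | ~q -> q there: w:F. ✗
w: successors {x}; ~p | ~q -> q there: x:F. ✗
x: successors {s}; ~p | ~q -> q there: s:F. ✗
Satisfying worlds: {s, u}.

2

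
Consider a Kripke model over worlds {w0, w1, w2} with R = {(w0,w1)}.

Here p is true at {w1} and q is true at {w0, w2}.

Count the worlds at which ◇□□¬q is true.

1

w0: successors {w1}; □□¬q there: w1:T. ✓
w1: no successors, so ◇□□¬q fails. ✗
w2: no successors, so ◇□□¬q fails. ✗
Satisfying worlds: {w0}.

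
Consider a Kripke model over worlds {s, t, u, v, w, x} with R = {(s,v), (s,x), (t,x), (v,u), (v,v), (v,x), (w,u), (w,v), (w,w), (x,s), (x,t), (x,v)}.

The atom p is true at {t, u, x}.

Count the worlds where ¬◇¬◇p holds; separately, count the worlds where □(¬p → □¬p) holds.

For ¬◇¬◇p:
s: ◇¬◇p is F. ✓
t: ◇¬◇p is F. ✓
u: ◇¬◇p is F. ✓
v: ◇¬◇p is T. ✗
w: ◇¬◇p is T. ✗
x: ◇¬◇p is F. ✓
— 4 worlds.
For □(¬p → □¬p):
s: successors {v, x}; ¬p → □¬p there: v:F, x:T. ✗
t: successors {x}; ¬p → □¬p there: x:T. ✓
u: no successors, so □(¬p → □¬p) holds vacuously. ✓
v: successors {u, v, x}; ¬p → □¬p there: u:T, v:F, x:T. ✗
w: successors {u, v, w}; ¬p → □¬p there: u:T, v:F, w:F. ✗
x: successors {s, t, v}; ¬p → □¬p there: s:F, t:T, v:F. ✗
— 2 worlds.

4 and 2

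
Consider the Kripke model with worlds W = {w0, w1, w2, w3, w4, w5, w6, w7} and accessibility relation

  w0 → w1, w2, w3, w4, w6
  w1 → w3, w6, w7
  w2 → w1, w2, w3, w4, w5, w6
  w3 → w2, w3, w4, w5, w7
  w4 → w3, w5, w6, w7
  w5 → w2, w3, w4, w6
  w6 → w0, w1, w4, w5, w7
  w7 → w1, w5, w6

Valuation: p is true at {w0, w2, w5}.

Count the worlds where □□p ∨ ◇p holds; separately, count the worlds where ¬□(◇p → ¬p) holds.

7 and 7

For □□p ∨ ◇p:
w0: □□p is F, ◇p is T. ✓
w1: □□p is F, ◇p is F. ✗
w2: □□p is F, ◇p is T. ✓
w3: □□p is F, ◇p is T. ✓
w4: □□p is F, ◇p is T. ✓
w5: □□p is F, ◇p is T. ✓
w6: □□p is F, ◇p is T. ✓
w7: □□p is F, ◇p is T. ✓
— 7 worlds.
For ¬□(◇p → ¬p):
w0: □(◇p → ¬p) is F. ✓
w1: □(◇p → ¬p) is T. ✗
w2: □(◇p → ¬p) is F. ✓
w3: □(◇p → ¬p) is F. ✓
w4: □(◇p → ¬p) is F. ✓
w5: □(◇p → ¬p) is F. ✓
w6: □(◇p → ¬p) is F. ✓
w7: □(◇p → ¬p) is F. ✓
— 7 worlds.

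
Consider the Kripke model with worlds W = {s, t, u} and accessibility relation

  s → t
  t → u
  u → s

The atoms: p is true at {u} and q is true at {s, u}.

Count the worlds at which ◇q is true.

2

s: successors {t}; q there: t:F. ✗
t: successors {u}; q there: u:T. ✓
u: successors {s}; q there: s:T. ✓
Satisfying worlds: {t, u}.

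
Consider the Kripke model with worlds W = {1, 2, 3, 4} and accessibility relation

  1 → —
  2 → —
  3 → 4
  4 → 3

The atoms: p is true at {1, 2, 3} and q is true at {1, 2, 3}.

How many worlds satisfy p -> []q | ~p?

3

1: p is T, []q | ~p is T. ✓
2: p is T, []q | ~p is T. ✓
3: p is T, []q | ~p is F. ✗
4: p is F, []q | ~p is T. ✓
Satisfying worlds: {1, 2, 4}.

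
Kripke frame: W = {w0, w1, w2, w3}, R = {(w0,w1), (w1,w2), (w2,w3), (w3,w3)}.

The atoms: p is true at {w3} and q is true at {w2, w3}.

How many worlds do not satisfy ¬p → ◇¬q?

w0: ¬p is T, ◇¬q is T. ✓
w1: ¬p is T, ◇¬q is F. ✗
w2: ¬p is T, ◇¬q is F. ✗
w3: ¬p is F, ◇¬q is F. ✓
Satisfying worlds: {w0, w3}.
So ¬p → ◇¬q fails at the other 2 worlds.

2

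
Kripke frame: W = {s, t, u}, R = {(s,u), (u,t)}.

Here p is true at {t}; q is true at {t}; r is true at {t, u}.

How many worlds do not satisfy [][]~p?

1

s: successors {u}; []~p there: u:F. ✗
t: no successors, so [][]~p holds vacuously. ✓
u: successors {t}; []~p there: t:T. ✓
Satisfying worlds: {t, u}.
So [][]~p fails at the other 1 world.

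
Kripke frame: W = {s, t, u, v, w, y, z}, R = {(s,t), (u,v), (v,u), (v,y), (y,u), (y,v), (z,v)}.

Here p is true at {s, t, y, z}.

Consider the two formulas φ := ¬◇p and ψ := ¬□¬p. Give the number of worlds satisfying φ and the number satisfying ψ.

For ¬◇p:
s: ◇p is T. ✗
t: ◇p is F. ✓
u: ◇p is F. ✓
v: ◇p is T. ✗
w: ◇p is F. ✓
y: ◇p is F. ✓
z: ◇p is F. ✓
— 5 worlds.
For ¬□¬p:
s: □¬p is F. ✓
t: □¬p is T. ✗
u: □¬p is T. ✗
v: □¬p is F. ✓
w: □¬p is T. ✗
y: □¬p is T. ✗
z: □¬p is T. ✗
— 2 worlds.

5 and 2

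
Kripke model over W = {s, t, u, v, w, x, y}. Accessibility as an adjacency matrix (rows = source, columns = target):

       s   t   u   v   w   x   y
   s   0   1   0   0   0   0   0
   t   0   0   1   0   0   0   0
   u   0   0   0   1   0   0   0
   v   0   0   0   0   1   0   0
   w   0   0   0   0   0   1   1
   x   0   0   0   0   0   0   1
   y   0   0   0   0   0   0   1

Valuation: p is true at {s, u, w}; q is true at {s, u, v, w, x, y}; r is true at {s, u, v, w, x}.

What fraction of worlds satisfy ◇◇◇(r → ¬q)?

5/7

s: successors {t}; ◇◇(r → ¬q) there: t:F. ✗
t: successors {u}; ◇◇(r → ¬q) there: u:F. ✗
u: successors {v}; ◇◇(r → ¬q) there: v:T. ✓
v: successors {w}; ◇◇(r → ¬q) there: w:T. ✓
w: successors {x, y}; ◇◇(r → ¬q) there: x:T, y:T. ✓
x: successors {y}; ◇◇(r → ¬q) there: y:T. ✓
y: successors {y}; ◇◇(r → ¬q) there: y:T. ✓
That's 5 of 7 worlds, so 5/7.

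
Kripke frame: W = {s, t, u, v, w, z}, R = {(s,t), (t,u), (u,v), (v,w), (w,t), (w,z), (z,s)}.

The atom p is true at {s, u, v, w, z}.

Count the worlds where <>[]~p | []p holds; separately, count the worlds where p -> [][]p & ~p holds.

For <>[]~p | []p:
s: <>[]~p is F, []p is F. ✗
t: <>[]~p is F, []p is T. ✓
u: <>[]~p is F, []p is T. ✓
v: <>[]~p is F, []p is T. ✓
w: <>[]~p is F, []p is F. ✗
z: <>[]~p is T, []p is T. ✓
— 4 worlds.
For p -> [][]p & ~p:
s: p is T, [][]p & ~p is F. ✗
t: p is F, [][]p & ~p is T. ✓
u: p is T, [][]p & ~p is F. ✗
v: p is T, [][]p & ~p is F. ✗
w: p is T, [][]p & ~p is F. ✗
z: p is T, [][]p & ~p is F. ✗
— 1 world.

4 and 1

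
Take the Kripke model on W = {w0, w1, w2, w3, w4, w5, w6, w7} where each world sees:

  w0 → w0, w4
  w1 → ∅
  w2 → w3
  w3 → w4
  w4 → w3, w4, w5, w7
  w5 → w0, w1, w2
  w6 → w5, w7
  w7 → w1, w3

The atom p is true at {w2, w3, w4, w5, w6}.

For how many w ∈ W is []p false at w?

w0: successors {w0, w4}; p there: w0:F, w4:T. ✗
w1: no successors, so []p holds vacuously. ✓
w2: successors {w3}; p there: w3:T. ✓
w3: successors {w4}; p there: w4:T. ✓
w4: successors {w3, w4, w5, w7}; p there: w3:T, w4:T, w5:T, w7:F. ✗
w5: successors {w0, w1, w2}; p there: w0:F, w1:F, w2:T. ✗
w6: successors {w5, w7}; p there: w5:T, w7:F. ✗
w7: successors {w1, w3}; p there: w1:F, w3:T. ✗
Satisfying worlds: {w1, w2, w3}.
So []p fails at the other 5 worlds.

5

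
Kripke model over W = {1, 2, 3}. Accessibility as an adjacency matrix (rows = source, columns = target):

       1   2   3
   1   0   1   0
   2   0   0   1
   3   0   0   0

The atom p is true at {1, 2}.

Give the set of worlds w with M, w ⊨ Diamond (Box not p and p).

{1}

1: successors {2}; Box not p and p there: 2:T. ✓
2: successors {3}; Box not p and p there: 3:F. ✗
3: no successors, so Diamond (Box not p and p) fails. ✗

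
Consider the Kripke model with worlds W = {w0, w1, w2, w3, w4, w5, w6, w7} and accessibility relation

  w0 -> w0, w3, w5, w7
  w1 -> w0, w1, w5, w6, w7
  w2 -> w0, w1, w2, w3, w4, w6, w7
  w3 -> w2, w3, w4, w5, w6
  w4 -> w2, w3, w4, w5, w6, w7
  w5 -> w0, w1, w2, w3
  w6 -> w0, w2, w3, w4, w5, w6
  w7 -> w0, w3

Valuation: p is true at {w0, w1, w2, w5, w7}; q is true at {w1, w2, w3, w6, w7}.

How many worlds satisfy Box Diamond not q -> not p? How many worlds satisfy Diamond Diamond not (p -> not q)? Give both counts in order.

3 and 8

For Box Diamond not q -> not p:
w0: Box Diamond not q is T, not p is F. ✗
w1: Box Diamond not q is T, not p is F. ✗
w2: Box Diamond not q is T, not p is F. ✗
w3: Box Diamond not q is T, not p is T. ✓
w4: Box Diamond not q is T, not p is T. ✓
w5: Box Diamond not q is T, not p is F. ✗
w6: Box Diamond not q is T, not p is T. ✓
w7: Box Diamond not q is T, not p is F. ✗
— 3 worlds.
For Diamond Diamond not (p -> not q):
w0: successors {w0, w3, w5, w7}; Diamond not (p -> not q) there: w0:T, w3:T, w5:T, w7:F. ✓
w1: successors {w0, w1, w5, w6, w7}; Diamond not (p -> not q) there: w0:T, w1:T, w5:T, w6:T, w7:F. ✓
w2: successors {w0, w1, w2, w3, w4, w6, w7}; Diamond not (p -> not q) there: w0:T, w1:T, w2:T, w3:T, w4:T, w6:T, w7:F. ✓
w3: successors {w2, w3, w4, w5, w6}; Diamond not (p -> not q) there: w2:T, w3:T, w4:T, w5:T, w6:T. ✓
w4: successors {w2, w3, w4, w5, w6, w7}; Diamond not (p -> not q) there: w2:T, w3:T, w4:T, w5:T, w6:T, w7:F. ✓
w5: successors {w0, w1, w2, w3}; Diamond not (p -> not q) there: w0:T, w1:T, w2:T, w3:T. ✓
w6: successors {w0, w2, w3, w4, w5, w6}; Diamond not (p -> not q) there: w0:T, w2:T, w3:T, w4:T, w5:T, w6:T. ✓
w7: successors {w0, w3}; Diamond not (p -> not q) there: w0:T, w3:T. ✓
— 8 worlds.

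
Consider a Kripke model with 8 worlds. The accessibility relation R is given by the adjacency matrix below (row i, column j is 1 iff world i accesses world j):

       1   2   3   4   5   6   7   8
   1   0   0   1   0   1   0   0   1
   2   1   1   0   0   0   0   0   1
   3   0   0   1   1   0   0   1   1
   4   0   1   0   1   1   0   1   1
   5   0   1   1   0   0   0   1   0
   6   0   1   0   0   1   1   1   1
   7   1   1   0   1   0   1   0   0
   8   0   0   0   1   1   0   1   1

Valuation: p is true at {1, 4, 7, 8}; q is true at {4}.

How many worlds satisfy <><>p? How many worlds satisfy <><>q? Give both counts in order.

For <><>p:
1: successors {3, 5, 8}; <>p there: 3:T, 5:T, 8:T. ✓
2: successors {1, 2, 8}; <>p there: 1:T, 2:T, 8:T. ✓
3: successors {3, 4, 7, 8}; <>p there: 3:T, 4:T, 7:T, 8:T. ✓
4: successors {2, 4, 5, 7, 8}; <>p there: 2:T, 4:T, 5:T, 7:T, 8:T. ✓
5: successors {2, 3, 7}; <>p there: 2:T, 3:T, 7:T. ✓
6: successors {2, 5, 6, 7, 8}; <>p there: 2:T, 5:T, 6:T, 7:T, 8:T. ✓
7: successors {1, 2, 4, 6}; <>p there: 1:T, 2:T, 4:T, 6:T. ✓
8: successors {4, 5, 7, 8}; <>p there: 4:T, 5:T, 7:T, 8:T. ✓
— 8 worlds.
For <><>q:
1: successors {3, 5, 8}; <>q there: 3:T, 5:F, 8:T. ✓
2: successors {1, 2, 8}; <>q there: 1:F, 2:F, 8:T. ✓
3: successors {3, 4, 7, 8}; <>q there: 3:T, 4:T, 7:T, 8:T. ✓
4: successors {2, 4, 5, 7, 8}; <>q there: 2:F, 4:T, 5:F, 7:T, 8:T. ✓
5: successors {2, 3, 7}; <>q there: 2:F, 3:T, 7:T. ✓
6: successors {2, 5, 6, 7, 8}; <>q there: 2:F, 5:F, 6:F, 7:T, 8:T. ✓
7: successors {1, 2, 4, 6}; <>q there: 1:F, 2:F, 4:T, 6:F. ✓
8: successors {4, 5, 7, 8}; <>q there: 4:T, 5:F, 7:T, 8:T. ✓
— 8 worlds.

8 and 8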